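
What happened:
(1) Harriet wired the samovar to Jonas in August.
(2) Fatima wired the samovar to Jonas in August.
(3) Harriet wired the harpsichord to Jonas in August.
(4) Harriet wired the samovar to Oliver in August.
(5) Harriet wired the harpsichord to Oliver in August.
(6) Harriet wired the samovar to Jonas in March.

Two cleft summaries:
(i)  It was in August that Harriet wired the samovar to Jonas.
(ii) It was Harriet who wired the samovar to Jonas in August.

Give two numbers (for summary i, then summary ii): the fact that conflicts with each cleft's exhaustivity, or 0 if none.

Summary (i) focuses "in August" (the setting); background Harriet as agent and the samovar as thing and Jonas as recipient. Fact (6) matches that background with setting = in March — refutes (i).
Summary (ii) focuses "Harriet" (the agent); background the samovar as thing and Jonas as recipient and in August as setting. Fact (2) matches that background with agent = Fatima — refutes (ii).

6, 2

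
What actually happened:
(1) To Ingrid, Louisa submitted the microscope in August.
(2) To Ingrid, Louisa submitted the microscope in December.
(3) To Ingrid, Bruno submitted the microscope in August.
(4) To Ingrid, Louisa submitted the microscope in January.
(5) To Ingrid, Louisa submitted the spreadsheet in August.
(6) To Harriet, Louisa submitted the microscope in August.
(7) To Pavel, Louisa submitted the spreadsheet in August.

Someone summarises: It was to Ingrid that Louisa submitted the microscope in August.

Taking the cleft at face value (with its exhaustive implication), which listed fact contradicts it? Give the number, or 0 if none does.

6

Focus of the cleft: "Ingrid" (the recipient). Presupposed background: Louisa as agent and the microscope as thing and in August as setting.
The exhaustive reading says no other recipient fits that background.
Fact (6) shares the background but with recipient = Harriet; exhaustivity is violated.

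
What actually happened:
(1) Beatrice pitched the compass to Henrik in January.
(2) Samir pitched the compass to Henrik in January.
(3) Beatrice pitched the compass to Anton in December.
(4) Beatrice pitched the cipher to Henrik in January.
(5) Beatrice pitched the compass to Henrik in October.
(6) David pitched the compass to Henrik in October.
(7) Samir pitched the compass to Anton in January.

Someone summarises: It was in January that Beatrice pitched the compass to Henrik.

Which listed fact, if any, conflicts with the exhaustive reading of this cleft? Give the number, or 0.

5

Focus of the cleft: "in January" (the setting). Presupposed background: Beatrice as agent and the compass as thing and Henrik as recipient.
The exhaustive reading says no other setting fits that background.
But fact (5) also has Beatrice as agent and the compass as thing and Henrik as recipient, with setting = in October — so the exhaustive reading fails.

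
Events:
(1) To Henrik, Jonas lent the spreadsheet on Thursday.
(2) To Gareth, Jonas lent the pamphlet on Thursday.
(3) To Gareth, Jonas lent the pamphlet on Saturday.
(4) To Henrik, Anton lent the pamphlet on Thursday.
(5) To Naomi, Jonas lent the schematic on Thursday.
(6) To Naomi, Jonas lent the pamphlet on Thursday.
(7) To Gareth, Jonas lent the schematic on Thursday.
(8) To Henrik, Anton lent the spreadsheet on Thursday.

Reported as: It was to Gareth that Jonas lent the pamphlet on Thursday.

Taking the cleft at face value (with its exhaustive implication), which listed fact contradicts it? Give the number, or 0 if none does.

The cleft puts "Gareth" in focus and presupposes the open proposition with same agent, thing, setting (Jonas / the pamphlet / on Thursday).
Exhaustivity: Gareth is the only recipient satisfying that background.
Fact (6) shares the background but with recipient = Naomi; exhaustivity is violated.

6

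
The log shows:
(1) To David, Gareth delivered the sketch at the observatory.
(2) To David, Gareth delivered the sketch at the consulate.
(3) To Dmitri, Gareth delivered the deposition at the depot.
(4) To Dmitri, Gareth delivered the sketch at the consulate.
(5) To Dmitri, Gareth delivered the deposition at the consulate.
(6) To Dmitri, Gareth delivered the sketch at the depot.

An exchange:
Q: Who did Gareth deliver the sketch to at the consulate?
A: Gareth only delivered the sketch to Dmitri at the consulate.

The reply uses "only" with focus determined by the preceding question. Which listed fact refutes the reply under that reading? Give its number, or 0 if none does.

2

Answering "Who did ... to ...?" puts focus on the recipient — here, "Dmitri".
"Only" then excludes alternative recipients while the background — agent = Gareth, thing = the sketch, setting = at the consulate — is held fixed.
Fact (2) shares the background with a different recipient (David) — counterexample.
(Fact (6) would refute a reading with focus on the setting — but that is not what the question asks.)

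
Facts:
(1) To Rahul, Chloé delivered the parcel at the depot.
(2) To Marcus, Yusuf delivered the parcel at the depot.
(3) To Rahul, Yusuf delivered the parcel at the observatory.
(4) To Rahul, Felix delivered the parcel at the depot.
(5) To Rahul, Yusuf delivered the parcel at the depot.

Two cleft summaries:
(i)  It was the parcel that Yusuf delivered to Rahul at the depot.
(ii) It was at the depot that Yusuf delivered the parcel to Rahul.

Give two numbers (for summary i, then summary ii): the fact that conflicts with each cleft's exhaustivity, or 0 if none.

0, 3

(i): focus "the parcel". No fact shares Yusuf as agent and Rahul as recipient and at the depot as setting with a different thing. 0.
(ii): focus "at the depot". Looking for Yusuf as agent and the parcel as thing and Rahul as recipient with some other setting — fact (3) has at the observatory there. Refuted.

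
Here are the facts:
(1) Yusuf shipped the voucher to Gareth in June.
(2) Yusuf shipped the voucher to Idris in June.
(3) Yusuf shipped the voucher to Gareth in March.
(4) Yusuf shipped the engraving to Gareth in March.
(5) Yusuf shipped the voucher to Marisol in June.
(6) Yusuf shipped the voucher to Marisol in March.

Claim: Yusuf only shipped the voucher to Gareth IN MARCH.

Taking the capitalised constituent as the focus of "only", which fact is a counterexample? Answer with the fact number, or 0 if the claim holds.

1

Focus (in capitals) is "in March" — the setting. "Only" excludes alternative settings while holding fixed agent = Yusuf, thing = the voucher, recipient = Gareth.
Fact (1) matches on agent = Yusuf, thing = the voucher, recipient = Gareth, but has setting = in June instead. That refutes the claim.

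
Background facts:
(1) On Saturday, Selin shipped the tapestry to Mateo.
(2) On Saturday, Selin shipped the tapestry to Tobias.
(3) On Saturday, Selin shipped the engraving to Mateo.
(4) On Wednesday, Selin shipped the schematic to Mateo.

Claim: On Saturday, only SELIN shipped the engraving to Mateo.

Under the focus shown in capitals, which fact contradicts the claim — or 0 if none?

Focus (in capitals) is "Selin" — the agent. "Only" excludes alternative agents while holding fixed same thing, recipient, setting (the engraving / Mateo / on Saturday).
Every other fact changes something in the background, not just the agent. Nothing refutes the claim.

0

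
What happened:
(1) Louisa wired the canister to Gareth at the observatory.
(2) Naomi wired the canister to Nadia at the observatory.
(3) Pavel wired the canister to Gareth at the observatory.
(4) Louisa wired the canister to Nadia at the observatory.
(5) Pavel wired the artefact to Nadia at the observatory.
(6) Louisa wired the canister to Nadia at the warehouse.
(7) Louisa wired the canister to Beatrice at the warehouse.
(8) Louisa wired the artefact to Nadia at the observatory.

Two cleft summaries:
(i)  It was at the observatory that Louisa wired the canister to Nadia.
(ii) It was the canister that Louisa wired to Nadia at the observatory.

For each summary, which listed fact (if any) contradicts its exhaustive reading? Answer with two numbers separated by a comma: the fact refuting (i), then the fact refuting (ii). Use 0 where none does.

Summary (i) focuses "at the observatory" (the setting); background same agent, thing, recipient (Louisa / the canister / Nadia). Fact (6) matches that background with setting = at the warehouse — refutes (i).
Summary (ii) focuses "the canister" (the thing); background same agent, recipient, setting (Louisa / Nadia / at the observatory). Fact (8) matches that background with thing = the artefact — refutes (ii).

6, 8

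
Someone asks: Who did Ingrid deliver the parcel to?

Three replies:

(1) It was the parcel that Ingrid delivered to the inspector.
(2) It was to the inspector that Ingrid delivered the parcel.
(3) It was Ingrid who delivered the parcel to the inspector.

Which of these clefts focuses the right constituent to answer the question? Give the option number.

The question word "who" targets the recipient.
Option (1) clefts "the parcel" — the direct object, not what was asked.
Option (2) clefts "to the inspector" — that matches what the question asks about.
Option (3) clefts "Ingrid" — the subject (agent), not what was asked.
So the congruent reply is (2).

2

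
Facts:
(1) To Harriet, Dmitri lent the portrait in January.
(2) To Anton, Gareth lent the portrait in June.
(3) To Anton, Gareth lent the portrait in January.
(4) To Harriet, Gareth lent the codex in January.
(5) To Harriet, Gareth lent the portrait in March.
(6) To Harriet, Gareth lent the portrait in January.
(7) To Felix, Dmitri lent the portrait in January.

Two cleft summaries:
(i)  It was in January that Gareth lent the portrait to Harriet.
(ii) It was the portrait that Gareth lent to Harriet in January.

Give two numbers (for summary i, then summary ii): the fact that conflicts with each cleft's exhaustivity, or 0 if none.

(i): focus "in January". Looking for Gareth as agent and the portrait as thing and Harriet as recipient with some other setting — fact (5) has in March there. Refuted.
(ii): focus "the portrait". Looking for Gareth as agent and Harriet as recipient and in January as setting with some other thing — fact (4) has the codex there. Refuted.

5, 4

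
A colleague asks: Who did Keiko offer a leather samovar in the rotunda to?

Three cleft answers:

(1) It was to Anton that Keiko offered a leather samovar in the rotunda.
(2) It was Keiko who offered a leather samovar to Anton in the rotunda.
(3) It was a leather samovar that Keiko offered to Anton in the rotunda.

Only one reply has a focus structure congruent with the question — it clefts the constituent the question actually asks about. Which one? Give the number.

The question word "who" targets the recipient.
Option (1) clefts "to Anton" — that matches what the question asks about.
Option (2) clefts "Keiko" — the subject (agent), not what was asked.
Option (3) clefts "a leather samovar" — the direct object, not what was asked.
So the congruent reply is (1).

1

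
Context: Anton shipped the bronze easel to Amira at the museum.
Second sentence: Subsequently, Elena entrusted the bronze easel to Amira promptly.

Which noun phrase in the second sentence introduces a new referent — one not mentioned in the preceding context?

"the bronze easel" and "Amira" in the second sentence are given — already mentioned in the context.
"Elena" has no antecedent in the context; it is discourse-new.

Elena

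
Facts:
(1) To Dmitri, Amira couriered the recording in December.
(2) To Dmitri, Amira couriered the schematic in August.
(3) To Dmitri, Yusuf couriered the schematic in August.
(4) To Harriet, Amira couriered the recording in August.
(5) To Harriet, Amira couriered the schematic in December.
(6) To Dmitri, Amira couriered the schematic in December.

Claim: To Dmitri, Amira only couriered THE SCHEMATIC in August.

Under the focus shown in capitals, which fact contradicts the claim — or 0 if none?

0

Focus (in capitals) is "the schematic" — the thing. "Only" excludes alternative things while holding fixed Amira as agent and Dmitri as recipient and in August as setting.
Every other fact changes something in the background, not just the thing. Nothing refutes the claim.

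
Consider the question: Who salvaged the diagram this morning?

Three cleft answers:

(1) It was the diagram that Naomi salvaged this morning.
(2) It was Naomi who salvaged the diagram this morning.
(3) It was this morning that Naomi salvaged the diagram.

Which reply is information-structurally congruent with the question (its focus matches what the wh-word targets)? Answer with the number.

The question word "who" targets the subject (agent).
Option (1) clefts "the diagram" — the direct object, not what was asked.
Option (2) clefts "Naomi" — that matches what the question asks about.
Option (3) clefts "this morning" — the time, not what was asked.
So the congruent reply is (2).

2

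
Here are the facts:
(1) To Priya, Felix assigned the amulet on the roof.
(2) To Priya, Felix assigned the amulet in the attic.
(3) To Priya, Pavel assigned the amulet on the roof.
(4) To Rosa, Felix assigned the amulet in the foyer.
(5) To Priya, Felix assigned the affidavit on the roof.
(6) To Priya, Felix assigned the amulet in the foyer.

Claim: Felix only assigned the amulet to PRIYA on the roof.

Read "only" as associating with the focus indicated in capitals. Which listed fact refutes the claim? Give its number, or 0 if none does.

0

Focus (in capitals) is "Priya" — the recipient. "Only" excludes alternative recipients while holding fixed agent = Felix, thing = the amulet, setting = on the roof.
No fact matches agent = Felix, thing = the amulet, setting = on the roof with a different recipient — every other fact differs on at least one backgrounded slot. So no fact refutes it.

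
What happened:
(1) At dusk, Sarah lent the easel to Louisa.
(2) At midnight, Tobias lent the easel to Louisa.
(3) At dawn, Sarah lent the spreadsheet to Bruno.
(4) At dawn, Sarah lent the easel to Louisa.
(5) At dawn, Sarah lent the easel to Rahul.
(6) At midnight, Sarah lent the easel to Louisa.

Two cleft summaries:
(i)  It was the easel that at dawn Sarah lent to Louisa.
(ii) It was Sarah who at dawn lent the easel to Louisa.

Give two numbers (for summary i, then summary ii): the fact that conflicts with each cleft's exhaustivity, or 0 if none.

Summary (i) focuses "the easel" (the thing); background Sarah as agent and Louisa as recipient and at dawn as setting. No fact matches that background with a different thing, so 0.
Summary (ii) focuses "Sarah" (the agent); background the easel as thing and Louisa as recipient and at dawn as setting. No fact matches that background with a different agent, so 0.

0, 0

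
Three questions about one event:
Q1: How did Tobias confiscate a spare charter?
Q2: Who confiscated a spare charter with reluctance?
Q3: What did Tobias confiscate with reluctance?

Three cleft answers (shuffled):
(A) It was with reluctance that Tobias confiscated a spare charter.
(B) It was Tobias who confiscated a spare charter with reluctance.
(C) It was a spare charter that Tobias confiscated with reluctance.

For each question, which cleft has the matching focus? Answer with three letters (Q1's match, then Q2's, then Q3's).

ABC

Q1 asks about the manner; cleft (A) focuses "with reluctance", which is the manner — so Q1 → A.
Q2 asks about the subject (agent); cleft (B) focuses "Tobias", which is the subject (agent) — so Q2 → B.
Q3 asks about the direct object; cleft (C) focuses "a spare charter", which is the direct object — so Q3 → C.
Mapping: Q1→A, Q2→B, Q3→C.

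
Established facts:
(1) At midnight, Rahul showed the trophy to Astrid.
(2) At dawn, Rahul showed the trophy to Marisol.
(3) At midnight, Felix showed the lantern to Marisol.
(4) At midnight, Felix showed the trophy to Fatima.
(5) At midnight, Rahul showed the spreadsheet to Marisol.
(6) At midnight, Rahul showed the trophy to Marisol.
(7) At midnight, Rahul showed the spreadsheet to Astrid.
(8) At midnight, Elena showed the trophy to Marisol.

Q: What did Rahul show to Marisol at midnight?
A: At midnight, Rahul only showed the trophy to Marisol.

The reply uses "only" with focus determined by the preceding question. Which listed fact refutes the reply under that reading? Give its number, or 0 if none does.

Answering "What did ...?" puts focus on the thing — here, "the trophy".
So "only" ranges over things; the rest (same agent, recipient, setting (Rahul / Marisol / at midnight)) is presupposed.
Fact (5) shares the background with a different thing (the spreadsheet) — counterexample.
(Fact (2) would refute a reading with focus on the setting — but that is not what the question asks.)

5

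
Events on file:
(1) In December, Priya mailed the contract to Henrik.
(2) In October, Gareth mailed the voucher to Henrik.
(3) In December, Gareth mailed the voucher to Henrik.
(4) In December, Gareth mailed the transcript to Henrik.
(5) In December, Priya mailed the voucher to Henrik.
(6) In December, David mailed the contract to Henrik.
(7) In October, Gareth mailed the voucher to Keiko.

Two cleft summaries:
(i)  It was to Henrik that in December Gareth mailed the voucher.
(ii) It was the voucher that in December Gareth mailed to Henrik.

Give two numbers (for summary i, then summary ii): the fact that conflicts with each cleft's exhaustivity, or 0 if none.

Summary (i) focuses "Henrik" (the recipient); background Gareth as agent and the voucher as thing and in December as setting. No fact matches that background with a different recipient, so 0.
Summary (ii) focuses "the voucher" (the thing); background Gareth as agent and Henrik as recipient and in December as setting. Fact (4) matches that background with thing = the transcript — refutes (ii).

0, 4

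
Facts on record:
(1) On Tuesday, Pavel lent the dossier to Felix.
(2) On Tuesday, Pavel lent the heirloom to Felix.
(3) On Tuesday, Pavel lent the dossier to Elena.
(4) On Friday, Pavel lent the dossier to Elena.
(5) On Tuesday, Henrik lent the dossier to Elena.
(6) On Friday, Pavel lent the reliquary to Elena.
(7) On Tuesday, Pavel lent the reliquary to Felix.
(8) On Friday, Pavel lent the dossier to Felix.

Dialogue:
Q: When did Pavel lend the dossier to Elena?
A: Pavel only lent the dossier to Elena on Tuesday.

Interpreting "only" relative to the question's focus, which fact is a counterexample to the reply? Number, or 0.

Answering "When did ...?" puts focus on the setting — here, "on Tuesday".
So "only" ranges over settings; the rest (Pavel as agent and the dossier as thing and Elena as recipient) is presupposed.
Fact (4) shares the background with a different setting (on Friday) — counterexample.
(Fact (1) would refute a reading with focus on the recipient — but that is not what the question asks.)

4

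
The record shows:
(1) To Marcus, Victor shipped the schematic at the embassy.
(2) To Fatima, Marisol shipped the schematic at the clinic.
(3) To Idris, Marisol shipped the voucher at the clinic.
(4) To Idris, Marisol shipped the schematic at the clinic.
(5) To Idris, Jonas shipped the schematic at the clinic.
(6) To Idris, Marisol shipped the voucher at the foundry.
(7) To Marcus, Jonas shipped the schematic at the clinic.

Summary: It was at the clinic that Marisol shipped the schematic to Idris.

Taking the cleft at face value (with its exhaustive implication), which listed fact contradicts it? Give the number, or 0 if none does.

0

The cleft puts "at the clinic" in focus and presupposes the open proposition with same agent, thing, recipient (Marisol / the schematic / Idris).
Exhaustivity: at the clinic is the only setting satisfying that background.
Every other fact differs from the presupposition on some backgrounded slot, so none challenges the exhaustivity.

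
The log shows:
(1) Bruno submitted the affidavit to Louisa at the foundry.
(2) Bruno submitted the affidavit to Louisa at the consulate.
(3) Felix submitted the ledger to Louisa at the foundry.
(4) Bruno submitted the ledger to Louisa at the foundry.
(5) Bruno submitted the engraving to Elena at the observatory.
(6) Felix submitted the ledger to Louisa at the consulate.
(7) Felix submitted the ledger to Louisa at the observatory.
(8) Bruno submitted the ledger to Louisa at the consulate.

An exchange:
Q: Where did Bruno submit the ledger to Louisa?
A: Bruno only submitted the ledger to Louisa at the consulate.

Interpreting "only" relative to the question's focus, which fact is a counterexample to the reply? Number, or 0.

The question "Where did ...?" targets the setting, so in the reply the focus falls on "at the consulate".
"Only" then excludes alternative settings while the background — Bruno as agent and the ledger as thing and Louisa as recipient — is held fixed.
Fact (4) shares the background with a different setting (at the foundry) — counterexample.
(Fact (2) would refute a reading with focus on the thing — but that is not what the question asks.)

4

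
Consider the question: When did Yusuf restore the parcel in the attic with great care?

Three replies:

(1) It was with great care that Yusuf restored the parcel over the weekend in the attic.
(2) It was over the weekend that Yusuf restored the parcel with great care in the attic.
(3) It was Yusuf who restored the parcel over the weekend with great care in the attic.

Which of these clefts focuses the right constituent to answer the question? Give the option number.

2

The question word "when" targets the time.
Option (1) clefts "with great care" — the manner, not what was asked.
Option (2) clefts "over the weekend" — that matches what the question asks about.
Option (3) clefts "Yusuf" — the subject (agent), not what was asked.
So the congruent reply is (2).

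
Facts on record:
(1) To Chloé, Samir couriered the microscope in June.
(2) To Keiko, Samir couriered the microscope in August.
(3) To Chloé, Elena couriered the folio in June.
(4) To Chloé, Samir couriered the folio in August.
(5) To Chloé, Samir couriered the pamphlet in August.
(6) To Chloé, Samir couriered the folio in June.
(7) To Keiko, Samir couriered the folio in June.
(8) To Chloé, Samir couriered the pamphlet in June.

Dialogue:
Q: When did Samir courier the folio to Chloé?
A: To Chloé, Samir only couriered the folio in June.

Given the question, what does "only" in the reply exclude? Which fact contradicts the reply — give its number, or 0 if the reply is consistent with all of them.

The question "When did ...?" targets the setting, so in the reply the focus falls on "in June".
"Only" then excludes alternative settings while the background — agent = Samir, thing = the folio, recipient = Chloé — is held fixed.
Fact (4) keeps agent = Samir, thing = the folio, recipient = Chloé but has setting = in August; that refutes the reply.
(Fact (7) would refute a reading with focus on the recipient — but that is not what the question asks.)

4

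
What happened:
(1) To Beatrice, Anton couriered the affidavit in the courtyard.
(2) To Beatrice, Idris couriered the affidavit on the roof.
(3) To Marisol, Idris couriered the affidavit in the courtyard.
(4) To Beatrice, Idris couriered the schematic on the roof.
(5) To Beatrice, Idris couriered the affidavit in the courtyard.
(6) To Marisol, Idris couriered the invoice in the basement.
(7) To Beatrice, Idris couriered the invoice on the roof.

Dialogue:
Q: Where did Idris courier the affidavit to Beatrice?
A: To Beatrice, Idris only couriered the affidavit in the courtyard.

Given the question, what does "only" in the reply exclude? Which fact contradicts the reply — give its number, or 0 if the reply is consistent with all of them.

2

The question "Where did ...?" targets the setting, so in the reply the focus falls on "in the courtyard".
So "only" ranges over settings; the rest (agent = Idris, thing = the affidavit, recipient = Beatrice) is presupposed.
Fact (2) keeps agent = Idris, thing = the affidavit, recipient = Beatrice but has setting = on the roof; that refutes the reply.
(Fact (3) would refute a reading with focus on the recipient — but that is not what the question asks.)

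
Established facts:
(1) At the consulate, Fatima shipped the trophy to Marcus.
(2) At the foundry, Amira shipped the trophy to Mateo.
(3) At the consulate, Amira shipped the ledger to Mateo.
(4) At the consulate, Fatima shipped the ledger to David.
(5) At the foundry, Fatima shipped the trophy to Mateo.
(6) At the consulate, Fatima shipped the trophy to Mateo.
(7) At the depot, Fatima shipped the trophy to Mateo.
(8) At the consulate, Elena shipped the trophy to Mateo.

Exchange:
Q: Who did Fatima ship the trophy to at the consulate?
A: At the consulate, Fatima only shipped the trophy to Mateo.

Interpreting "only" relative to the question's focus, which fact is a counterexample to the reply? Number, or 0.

1

Answering "Who did ... to ...?" puts focus on the recipient — here, "Mateo".
So "only" ranges over recipients; the rest (same agent, thing, setting (Fatima / the trophy / at the consulate)) is presupposed.
Fact (1) keeps same agent, thing, setting (Fatima / the trophy / at the consulate) but has recipient = Marcus; that refutes the reply.
(Fact (5) would refute a reading with focus on the setting — but that is not what the question asks.)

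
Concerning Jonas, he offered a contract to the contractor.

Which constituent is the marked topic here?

The construction explicitly marks "Jonas" as what the sentence is about — the topic.
The remainder of the clause is the comment (what is said about the topic).

Jonas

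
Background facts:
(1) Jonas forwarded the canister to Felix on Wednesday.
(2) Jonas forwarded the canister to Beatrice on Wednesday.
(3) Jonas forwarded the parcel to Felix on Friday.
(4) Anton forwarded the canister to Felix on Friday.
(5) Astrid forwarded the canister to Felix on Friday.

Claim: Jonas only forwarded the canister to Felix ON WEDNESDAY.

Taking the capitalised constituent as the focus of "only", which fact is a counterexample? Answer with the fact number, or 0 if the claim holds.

The capitals mark "on Wednesday" as focus. So "only" rules out other settings, with the rest (agent = Jonas, thing = the canister, recipient = Felix) as background.
Every other fact changes something in the background, not just the setting. Nothing refutes the claim.

0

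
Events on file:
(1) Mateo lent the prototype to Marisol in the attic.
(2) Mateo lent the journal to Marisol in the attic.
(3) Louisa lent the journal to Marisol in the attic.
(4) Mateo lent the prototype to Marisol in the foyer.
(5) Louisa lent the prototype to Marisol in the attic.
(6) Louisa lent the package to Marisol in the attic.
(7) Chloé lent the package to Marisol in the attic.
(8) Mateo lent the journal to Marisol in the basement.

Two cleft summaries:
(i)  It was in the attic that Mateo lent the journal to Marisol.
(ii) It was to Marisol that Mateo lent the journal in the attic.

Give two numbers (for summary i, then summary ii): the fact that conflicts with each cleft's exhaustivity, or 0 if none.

Summary (i) focuses "in the attic" (the setting); background same agent, thing, recipient (Mateo / the journal / Marisol). Fact (8) matches that background with setting = in the basement — refutes (i).
Summary (ii) focuses "Marisol" (the recipient); background same agent, thing, setting (Mateo / the journal / in the attic). No fact matches that background with a different recipient, so 0.

8, 0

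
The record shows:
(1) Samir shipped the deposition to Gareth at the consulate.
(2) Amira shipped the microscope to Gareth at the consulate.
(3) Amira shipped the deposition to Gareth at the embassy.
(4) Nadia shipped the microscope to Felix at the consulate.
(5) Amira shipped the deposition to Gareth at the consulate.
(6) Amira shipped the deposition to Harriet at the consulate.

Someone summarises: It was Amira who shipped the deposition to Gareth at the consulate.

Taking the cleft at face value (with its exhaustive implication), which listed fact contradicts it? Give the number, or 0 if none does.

Focus of the cleft: "Amira" (the agent). Presupposed background: same thing, recipient, setting (the deposition / Gareth / at the consulate).
The exhaustive reading says no other agent fits that background.
Fact (1) shares the background but with agent = Samir; exhaustivity is violated.

1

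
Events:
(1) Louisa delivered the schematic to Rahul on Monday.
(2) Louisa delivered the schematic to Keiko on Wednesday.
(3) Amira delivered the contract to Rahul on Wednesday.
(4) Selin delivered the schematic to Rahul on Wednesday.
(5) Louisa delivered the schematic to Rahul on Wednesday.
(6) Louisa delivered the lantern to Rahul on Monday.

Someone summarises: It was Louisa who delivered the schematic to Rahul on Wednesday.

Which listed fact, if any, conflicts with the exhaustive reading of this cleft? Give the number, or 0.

Focus of the cleft: "Louisa" (the agent). Presupposed background: the schematic as thing and Rahul as recipient and on Wednesday as setting.
The exhaustive reading says no other agent fits that background.
But fact (4) also has the schematic as thing and Rahul as recipient and on Wednesday as setting, with agent = Selin — so the exhaustive reading fails.

4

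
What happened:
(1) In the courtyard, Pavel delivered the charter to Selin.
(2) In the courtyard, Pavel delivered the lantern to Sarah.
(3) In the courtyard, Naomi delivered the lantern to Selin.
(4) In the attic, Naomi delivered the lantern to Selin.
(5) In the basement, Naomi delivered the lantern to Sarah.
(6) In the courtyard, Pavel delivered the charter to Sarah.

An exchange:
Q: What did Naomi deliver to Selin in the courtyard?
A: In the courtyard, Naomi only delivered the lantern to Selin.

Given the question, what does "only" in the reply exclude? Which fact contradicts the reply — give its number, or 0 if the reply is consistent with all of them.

The question "What did ...?" targets the thing, so in the reply the focus falls on "the lantern".
So "only" ranges over things; the rest (agent = Naomi, recipient = Selin, setting = in the courtyard) is presupposed.
No fact keeps agent = Naomi, recipient = Selin, setting = in the courtyard while changing the thing; every other fact differs on something backgrounded. The reply stands.
(Fact (4) would refute a reading with focus on the setting — but that is not what the question asks.)

0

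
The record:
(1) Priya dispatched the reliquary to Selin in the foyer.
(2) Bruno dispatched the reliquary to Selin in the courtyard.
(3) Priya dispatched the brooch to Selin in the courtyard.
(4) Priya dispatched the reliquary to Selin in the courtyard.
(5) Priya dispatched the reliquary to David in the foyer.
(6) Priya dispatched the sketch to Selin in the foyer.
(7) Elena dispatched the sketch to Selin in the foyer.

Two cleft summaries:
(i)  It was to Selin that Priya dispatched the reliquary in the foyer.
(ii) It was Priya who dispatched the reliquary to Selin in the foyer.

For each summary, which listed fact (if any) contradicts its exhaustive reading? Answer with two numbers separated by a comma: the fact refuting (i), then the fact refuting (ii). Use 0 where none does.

5, 0

(i): focus "Selin". Looking for same agent, thing, setting (Priya / the reliquary / in the foyer) with some other recipient — fact (5) has David there. Refuted.
(ii): focus "Priya". No fact shares same thing, recipient, setting (the reliquary / Selin / in the foyer) with a different agent. 0.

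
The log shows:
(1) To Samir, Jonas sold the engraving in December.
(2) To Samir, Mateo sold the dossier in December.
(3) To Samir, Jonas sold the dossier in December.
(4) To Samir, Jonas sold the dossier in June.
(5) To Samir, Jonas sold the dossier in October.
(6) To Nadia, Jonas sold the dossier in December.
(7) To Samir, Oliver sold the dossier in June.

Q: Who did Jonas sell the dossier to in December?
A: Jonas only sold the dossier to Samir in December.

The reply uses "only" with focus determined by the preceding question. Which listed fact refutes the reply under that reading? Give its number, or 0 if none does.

6

Answering "Who did ... to ...?" puts focus on the recipient — here, "Samir".
So "only" ranges over recipients; the rest (agent = Jonas, thing = the dossier, setting = in December) is presupposed.
Fact (6) shares the background with a different recipient (Nadia) — counterexample.
(Fact (4) would refute a reading with focus on the setting — but that is not what the question asks.)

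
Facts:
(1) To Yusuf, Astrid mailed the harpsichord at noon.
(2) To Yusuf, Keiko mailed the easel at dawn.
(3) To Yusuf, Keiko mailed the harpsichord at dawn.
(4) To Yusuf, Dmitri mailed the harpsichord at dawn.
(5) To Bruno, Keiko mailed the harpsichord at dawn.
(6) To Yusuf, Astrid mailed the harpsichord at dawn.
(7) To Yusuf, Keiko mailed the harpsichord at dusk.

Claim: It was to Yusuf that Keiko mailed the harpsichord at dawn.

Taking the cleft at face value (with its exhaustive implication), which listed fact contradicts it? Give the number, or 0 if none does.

5

The cleft puts "Yusuf" in focus and presupposes the open proposition with same agent, thing, setting (Keiko / the harpsichord / at dawn).
Exhaustivity: Yusuf is the only recipient satisfying that background.
Fact (5) shares the background but with recipient = Bruno; exhaustivity is violated.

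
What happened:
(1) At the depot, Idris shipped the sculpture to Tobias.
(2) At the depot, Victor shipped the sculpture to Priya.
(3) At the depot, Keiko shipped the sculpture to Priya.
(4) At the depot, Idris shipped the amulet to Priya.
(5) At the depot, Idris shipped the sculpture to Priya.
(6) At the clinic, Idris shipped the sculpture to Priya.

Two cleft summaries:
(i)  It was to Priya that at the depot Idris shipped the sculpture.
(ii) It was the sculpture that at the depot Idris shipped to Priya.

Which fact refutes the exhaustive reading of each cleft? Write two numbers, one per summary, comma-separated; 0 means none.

1, 4

(i): focus "Priya". Looking for agent = Idris, thing = the sculpture, setting = at the depot with some other recipient — fact (1) has Tobias there. Refuted.
(ii): focus "the sculpture". Looking for agent = Idris, recipient = Priya, setting = at the depot with some other thing — fact (4) has the amulet there. Refuted.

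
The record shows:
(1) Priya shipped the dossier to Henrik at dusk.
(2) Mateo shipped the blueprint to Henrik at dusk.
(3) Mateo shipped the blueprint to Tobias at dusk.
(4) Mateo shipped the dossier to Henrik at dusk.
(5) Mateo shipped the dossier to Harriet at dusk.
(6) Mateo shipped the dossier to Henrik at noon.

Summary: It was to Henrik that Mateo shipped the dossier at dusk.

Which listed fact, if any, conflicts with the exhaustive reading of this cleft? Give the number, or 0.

The cleft puts "Henrik" in focus and presupposes the open proposition with agent = Mateo, thing = the dossier, setting = at dusk.
Exhaustivity: Henrik is the only recipient satisfying that background.
But fact (5) also has agent = Mateo, thing = the dossier, setting = at dusk, with recipient = Harriet — so the exhaustive reading fails.

5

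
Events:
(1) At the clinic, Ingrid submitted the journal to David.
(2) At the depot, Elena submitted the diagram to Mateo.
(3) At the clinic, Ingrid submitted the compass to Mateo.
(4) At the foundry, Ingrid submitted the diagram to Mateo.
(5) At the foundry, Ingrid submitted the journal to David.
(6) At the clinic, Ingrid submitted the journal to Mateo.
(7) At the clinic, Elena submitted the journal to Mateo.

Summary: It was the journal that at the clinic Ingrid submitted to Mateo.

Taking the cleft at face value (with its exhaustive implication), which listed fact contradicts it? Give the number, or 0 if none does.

Focus of the cleft: "the journal" (the thing). Presupposed background: agent = Ingrid, recipient = Mateo, setting = at the clinic.
The exhaustive reading says no other thing fits that background.
Fact (3) shares the background but with thing = the compass; exhaustivity is violated.

3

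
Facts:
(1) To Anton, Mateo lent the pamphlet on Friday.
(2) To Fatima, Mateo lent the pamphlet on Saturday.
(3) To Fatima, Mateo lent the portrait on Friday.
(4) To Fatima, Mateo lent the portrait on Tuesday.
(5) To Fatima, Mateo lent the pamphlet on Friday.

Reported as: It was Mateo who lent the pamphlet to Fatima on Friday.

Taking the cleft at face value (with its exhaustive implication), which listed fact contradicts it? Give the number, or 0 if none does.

0

Focus of the cleft: "Mateo" (the agent). Presupposed background: same thing, recipient, setting (the pamphlet / Fatima / on Friday).
Exhaustivity: Mateo is the only agent satisfying that background.
No listed fact matches the background with a different agent. Exhaustivity holds.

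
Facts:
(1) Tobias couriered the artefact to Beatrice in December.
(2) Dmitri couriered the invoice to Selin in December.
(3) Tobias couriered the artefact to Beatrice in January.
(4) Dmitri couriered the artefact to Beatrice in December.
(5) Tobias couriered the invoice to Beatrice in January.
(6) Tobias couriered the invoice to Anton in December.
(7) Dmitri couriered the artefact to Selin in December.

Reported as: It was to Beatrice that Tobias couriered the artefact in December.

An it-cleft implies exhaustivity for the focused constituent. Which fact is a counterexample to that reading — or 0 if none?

0

The cleft puts "Beatrice" in focus and presupposes the open proposition with agent = Tobias, thing = the artefact, setting = in December.
Exhaustivity: Beatrice is the only recipient satisfying that background.
Every other fact differs from the presupposition on some backgrounded slot, so none challenges the exhaustivity.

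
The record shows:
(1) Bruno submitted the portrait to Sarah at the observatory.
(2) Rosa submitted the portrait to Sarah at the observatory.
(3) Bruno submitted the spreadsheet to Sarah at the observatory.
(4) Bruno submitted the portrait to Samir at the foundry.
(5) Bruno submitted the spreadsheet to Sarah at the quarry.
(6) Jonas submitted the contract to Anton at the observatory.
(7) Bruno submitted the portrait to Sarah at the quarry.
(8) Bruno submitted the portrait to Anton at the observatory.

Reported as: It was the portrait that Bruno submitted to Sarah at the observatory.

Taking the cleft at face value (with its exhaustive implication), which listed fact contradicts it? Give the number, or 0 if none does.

3

The cleft puts "the portrait" in focus and presupposes the open proposition with same agent, recipient, setting (Bruno / Sarah / at the observatory).
The exhaustive reading says no other thing fits that background.
Fact (3) shares the background but with thing = the spreadsheet; exhaustivity is violated.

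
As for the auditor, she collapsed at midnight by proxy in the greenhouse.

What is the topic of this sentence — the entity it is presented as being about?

The construction explicitly marks "the auditor" as what the sentence is about — the topic.
The remainder of the clause is the comment (what is said about the topic).

the auditor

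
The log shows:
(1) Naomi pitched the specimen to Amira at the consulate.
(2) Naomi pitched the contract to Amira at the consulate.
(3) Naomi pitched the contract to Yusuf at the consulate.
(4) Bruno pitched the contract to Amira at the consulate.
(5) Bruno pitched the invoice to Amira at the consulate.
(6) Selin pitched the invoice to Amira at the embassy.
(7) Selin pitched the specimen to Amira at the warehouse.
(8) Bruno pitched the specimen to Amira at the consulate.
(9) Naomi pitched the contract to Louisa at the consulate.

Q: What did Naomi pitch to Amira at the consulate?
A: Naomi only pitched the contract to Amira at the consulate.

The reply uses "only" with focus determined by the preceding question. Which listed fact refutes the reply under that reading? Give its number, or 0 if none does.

Answering "What did ...?" puts focus on the thing — here, "the contract".
"Only" then excludes alternative things while the background — Naomi as agent and Amira as recipient and at the consulate as setting — is held fixed.
Fact (1) shares the background with a different thing (the specimen) — counterexample.
(Fact (3) would refute a reading with focus on the recipient — but that is not what the question asks.)

1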